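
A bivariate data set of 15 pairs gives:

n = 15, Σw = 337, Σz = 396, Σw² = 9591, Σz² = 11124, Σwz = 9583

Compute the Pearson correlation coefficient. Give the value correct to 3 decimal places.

0.590

r = (nΣwz − ΣwΣz) / √[(nΣw² − (Σw)²)(nΣz² − (Σz)²)]
Numerator: 15×9583 − 337×396 = 10293
Denominator: √[(143865 − 113569)(166860 − 156816)] = √[30296 × 10044] = 17443.9968
r = 10293 / 17443.9968 ≈ 0.590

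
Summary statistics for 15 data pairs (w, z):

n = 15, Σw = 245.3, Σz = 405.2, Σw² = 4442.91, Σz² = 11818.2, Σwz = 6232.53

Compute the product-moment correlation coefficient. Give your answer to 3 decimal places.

r = (nΣwz − ΣwΣz) / √[(nΣw² − (Σw)²)(nΣz² − (Σz)²)]
Numerator: 15×6232.53 − 245.3×405.2 = -5907.61
Denominator: √[(66643.65 − 60172.09)(177273 − 164187.04)] = √[6471.56 × 13085.96] = 9202.5309
r = -5907.61 / 9202.5309 ≈ -0.642

-0.642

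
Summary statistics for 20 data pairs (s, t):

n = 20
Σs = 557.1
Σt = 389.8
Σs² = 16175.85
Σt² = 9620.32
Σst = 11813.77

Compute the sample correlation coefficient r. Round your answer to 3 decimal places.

0.829

r = (nΣst − ΣsΣt) / √[(nΣs² − (Σs)²)(nΣt² − (Σt)²)]
Numerator: 20×11813.77 − 557.1×389.8 = 19117.82
Denominator: √[(323517 − 310360.41)(192406.4 − 151944.04)] = √[13156.59 × 40462.36] = 23072.6392
r = 19117.82 / 23072.6392 ≈ 0.829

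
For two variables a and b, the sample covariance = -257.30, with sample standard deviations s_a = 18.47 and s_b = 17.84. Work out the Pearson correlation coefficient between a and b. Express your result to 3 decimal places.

r = Cov(a,b) / (s_a · s_b) = -257.30 / (18.47 × 17.84)
  = -257.30 / 329.5048 ≈ -0.781

-0.781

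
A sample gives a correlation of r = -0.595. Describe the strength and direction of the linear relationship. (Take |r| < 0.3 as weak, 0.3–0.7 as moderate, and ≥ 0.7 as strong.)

r = -0.595 < 0 so the relationship is negative.
|r| = 0.595, which falls in the moderate range.

moderate negative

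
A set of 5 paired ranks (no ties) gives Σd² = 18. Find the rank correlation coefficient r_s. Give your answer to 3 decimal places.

0.100

ρ = 1 − 6Σd² / [n(n²−1)] = 1 − 6×18 / (5×24)
  = 1 − 108/120 = 1 − 0.9000 ≈ 0.100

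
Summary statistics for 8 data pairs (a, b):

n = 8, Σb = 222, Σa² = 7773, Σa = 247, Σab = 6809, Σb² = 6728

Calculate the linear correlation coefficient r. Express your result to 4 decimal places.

r = (nΣab − ΣaΣb) / √[(nΣa² − (Σa)²)(nΣb² − (Σb)²)]
Numerator: 8×6809 − 247×222 = -362
Denominator: √[(62184 − 61009)(53824 − 49284)] = √[1175 × 4540] = 2309.6537
r = -362 / 2309.6537 ≈ -0.1567

-0.1567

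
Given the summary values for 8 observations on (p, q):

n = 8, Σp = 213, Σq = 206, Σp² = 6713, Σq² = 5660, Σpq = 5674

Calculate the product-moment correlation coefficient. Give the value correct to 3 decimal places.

r = (nΣpq − ΣpΣq) / √[(nΣp² − (Σp)²)(nΣq² − (Σq)²)]
Numerator: 8×5674 − 213×206 = 1514
Denominator: √[(53704 − 45369)(45280 − 42436)] = √[8335 × 2844] = 4868.7514
r = 1514 / 4868.7514 ≈ 0.311

0.311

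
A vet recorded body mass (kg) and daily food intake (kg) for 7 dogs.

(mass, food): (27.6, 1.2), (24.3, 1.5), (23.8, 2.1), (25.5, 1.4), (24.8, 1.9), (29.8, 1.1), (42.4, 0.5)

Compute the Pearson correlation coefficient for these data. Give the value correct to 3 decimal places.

n = 7, Σx = 198.2, Σy = 9.7, Σx² = 5869.78, Σy² = 15.13, Σxy = 256.35
nΣxy − ΣxΣy = 1794.45 − 1922.54 = -128.09
nΣx² − (Σx)² = 41088.46 − 39283.24 = 1805.22; nΣy² − (Σy)² = 105.91 − 94.09 = 11.82
r = -128.09 / √(1805.22 × 11.82) = -128.09 / 146.0743 ≈ -0.877

-0.877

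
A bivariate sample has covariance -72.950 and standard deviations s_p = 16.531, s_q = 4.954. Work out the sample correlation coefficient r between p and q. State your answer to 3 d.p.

r = Cov(p,q) / (s_p · s_q) = -72.950 / (16.531 × 4.954)
  = -72.950 / 81.8946 ≈ -0.891

-0.891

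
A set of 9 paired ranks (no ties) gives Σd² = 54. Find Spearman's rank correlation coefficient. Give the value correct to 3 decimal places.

ρ = 1 − 6Σd² / [n(n²−1)] = 1 − 6×54 / (9×80)
  = 1 − 324/720 = 1 − 0.4500 ≈ 0.550

0.550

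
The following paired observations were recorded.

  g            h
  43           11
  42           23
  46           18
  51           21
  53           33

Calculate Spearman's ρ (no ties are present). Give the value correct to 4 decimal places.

0.4000

Rank g: 2, 1, 3, 4, 5
Rank h: 1, 4, 2, 3, 5
d = rank(g) − rank(h): 1, -3, 1, 1, 0; Σd² = 12
ρ = 1 − 6Σd² / [n(n²−1)] = 1 − 6×12 / (5×24) = 1 − 72/120 ≈ 0.4000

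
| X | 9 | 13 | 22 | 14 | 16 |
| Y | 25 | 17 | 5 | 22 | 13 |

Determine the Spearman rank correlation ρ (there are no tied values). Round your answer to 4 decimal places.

-0.9000

Rank X: 1, 2, 5, 3, 4
Rank Y: 5, 3, 1, 4, 2
d = rank(X) − rank(Y): -4, -1, 4, -1, 2; Σd² = 38
ρ = 1 − 6Σd² / [n(n²−1)] = 1 − 6×38 / (5×24) = 1 − 228/120 ≈ -0.9000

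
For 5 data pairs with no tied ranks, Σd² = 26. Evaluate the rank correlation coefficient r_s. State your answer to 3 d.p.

-0.300

ρ = 1 − 6Σd² / [n(n²−1)] = 1 − 6×26 / (5×24)
  = 1 − 156/120 = 1 − 1.3000 ≈ -0.300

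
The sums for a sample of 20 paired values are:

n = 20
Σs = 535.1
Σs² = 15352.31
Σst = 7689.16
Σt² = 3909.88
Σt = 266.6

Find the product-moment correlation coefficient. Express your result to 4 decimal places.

r = (nΣst − ΣsΣt) / √[(nΣs² − (Σs)²)(nΣt² − (Σt)²)]
Numerator: 20×7689.16 − 535.1×266.6 = 11125.54
Denominator: √[(307046.2 − 286332.01)(78197.6 − 71075.56)] = √[20714.19 × 7122.04] = 12146.0813
r = 11125.54 / 12146.0813 ≈ 0.9160

0.9160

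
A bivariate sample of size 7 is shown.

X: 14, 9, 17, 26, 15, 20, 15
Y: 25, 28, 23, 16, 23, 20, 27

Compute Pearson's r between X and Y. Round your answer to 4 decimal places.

-0.9504

n = 7, ΣX = 116, ΣY = 162, ΣX² = 2092, ΣY² = 3852, ΣXY = 2559
nΣXY − ΣXΣY = 17913 − 18792 = -879
nΣX² − (ΣX)² = 14644 − 13456 = 1188; nΣY² − (ΣY)² = 26964 − 26244 = 720
r = -879 / √(1188 × 720) = -879 / 924.8567 ≈ -0.9504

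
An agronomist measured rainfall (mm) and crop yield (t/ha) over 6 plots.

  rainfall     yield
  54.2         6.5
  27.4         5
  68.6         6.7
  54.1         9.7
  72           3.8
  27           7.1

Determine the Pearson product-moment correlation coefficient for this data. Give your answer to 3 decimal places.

n = 6, Σx = 303.3, Σy = 38.8, Σx² = 17234.17, Σy² = 271.08, Σxy = 1938.99
nΣxy − ΣxΣy = 11633.94 − 11768.04 = -134.1
nΣx² − (Σx)² = 103405.02 − 91990.89 = 11414.13; nΣy² − (Σy)² = 1626.48 − 1505.44 = 121.04
r = -134.1 / √(11414.13 × 121.04) = -134.1 / 1175.4005 ≈ -0.114

-0.114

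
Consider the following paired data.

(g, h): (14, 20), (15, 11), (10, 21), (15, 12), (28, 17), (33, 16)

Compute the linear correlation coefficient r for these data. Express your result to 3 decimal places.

n = 6, Σg = 115, Σh = 97, Σg² = 2619, Σh² = 1651, Σgh = 1839
nΣgh − ΣgΣh = 11034 − 11155 = -121
nΣg² − (Σg)² = 15714 − 13225 = 2489; nΣh² − (Σh)² = 9906 − 9409 = 497
r = -121 / √(2489 × 497) = -121 / 1112.2199 ≈ -0.109

-0.109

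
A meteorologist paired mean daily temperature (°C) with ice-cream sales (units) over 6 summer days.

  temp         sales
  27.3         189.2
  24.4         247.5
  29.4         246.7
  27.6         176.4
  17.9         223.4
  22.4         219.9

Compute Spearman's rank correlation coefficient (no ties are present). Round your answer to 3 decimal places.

Rank temp: 4, 3, 6, 5, 1, 2
Rank sales: 2, 6, 5, 1, 4, 3
d = rank(temp) − rank(sales): 2, -3, 1, 4, -3, -1; Σd² = 40
ρ = 1 − 6Σd² / [n(n²−1)] = 1 − 6×40 / (6×35) = 1 − 240/210 ≈ -0.143

-0.143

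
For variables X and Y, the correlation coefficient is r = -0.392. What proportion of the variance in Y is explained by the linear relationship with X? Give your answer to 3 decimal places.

0.154

r² = (-0.392)² = 0.154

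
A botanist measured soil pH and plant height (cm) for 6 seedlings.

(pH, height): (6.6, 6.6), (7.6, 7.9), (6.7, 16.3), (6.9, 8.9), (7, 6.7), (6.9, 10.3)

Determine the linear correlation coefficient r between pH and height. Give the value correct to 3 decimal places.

n = 6, Σx = 41.7, Σy = 56.7, Σx² = 290.43, Σy² = 601.85, Σxy = 392.19
nΣxy − ΣxΣy = 2353.14 − 2364.39 = -11.25
nΣx² − (Σx)² = 1742.58 − 1738.89 = 3.69; nΣy² − (Σy)² = 3611.1 − 3214.89 = 396.21
r = -11.25 / √(3.69 × 396.21) = -11.25 / 38.2363 ≈ -0.294

-0.294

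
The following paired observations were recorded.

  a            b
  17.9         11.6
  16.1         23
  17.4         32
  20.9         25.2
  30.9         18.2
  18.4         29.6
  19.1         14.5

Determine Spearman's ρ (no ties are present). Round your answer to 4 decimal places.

-0.2143

Rank a: 3, 1, 2, 6, 7, 4, 5
Rank b: 1, 4, 7, 5, 3, 6, 2
d = rank(a) − rank(b): 2, -3, -5, 1, 4, -2, 3; Σd² = 68
ρ = 1 − 6Σd² / [n(n²−1)] = 1 − 6×68 / (7×48) = 1 − 408/336 ≈ -0.2143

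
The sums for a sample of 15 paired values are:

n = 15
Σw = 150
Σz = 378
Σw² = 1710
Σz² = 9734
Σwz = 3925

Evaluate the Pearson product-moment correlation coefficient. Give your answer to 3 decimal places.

r = (nΣwz − ΣwΣz) / √[(nΣw² − (Σw)²)(nΣz² − (Σz)²)]
Numerator: 15×3925 − 150×378 = 2175
Denominator: √[(25650 − 22500)(146010 − 142884)] = √[3150 × 3126] = 3137.9771
r = 2175 / 3137.9771 ≈ 0.693

0.693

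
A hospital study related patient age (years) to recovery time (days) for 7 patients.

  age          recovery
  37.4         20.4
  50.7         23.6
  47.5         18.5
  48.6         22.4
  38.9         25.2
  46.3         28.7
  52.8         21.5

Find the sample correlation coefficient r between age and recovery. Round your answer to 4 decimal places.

-0.0620

n = 7, Σx = 322.2, Σy = 160.3, Σx² = 15032.2, Σy² = 3738.11, Σxy = 7371.16
nΣxy − ΣxΣy = 51598.12 − 51648.66 = -50.54
nΣx² − (Σx)² = 105225.4 − 103812.84 = 1412.56; nΣy² − (Σy)² = 26166.77 − 25696.09 = 470.68
r = -50.54 / √(1412.56 × 470.68) = -50.54 / 815.3918 ≈ -0.0620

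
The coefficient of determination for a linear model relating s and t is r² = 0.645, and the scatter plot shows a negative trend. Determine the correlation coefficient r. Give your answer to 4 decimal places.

|r| = √0.645 = 0.8031
The association is negative, so r = −0.8031.

-0.8031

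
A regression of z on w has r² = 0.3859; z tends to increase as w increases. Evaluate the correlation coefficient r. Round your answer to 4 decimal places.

|r| = √0.3859 = 0.6212
The association is positive, so r = 0.6212.

0.6212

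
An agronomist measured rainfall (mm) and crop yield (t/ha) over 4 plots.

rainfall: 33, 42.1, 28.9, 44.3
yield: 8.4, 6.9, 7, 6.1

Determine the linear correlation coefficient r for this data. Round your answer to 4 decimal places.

-0.6054

n = 4, Σx = 148.3, Σy = 28.4, Σx² = 5659.11, Σy² = 204.38, Σxy = 1040.22
nΣxy − ΣxΣy = 4160.88 − 4211.72 = -50.84
nΣx² − (Σx)² = 22636.44 − 21992.89 = 643.55; nΣy² − (Σy)² = 817.52 − 806.56 = 10.96
r = -50.84 / √(643.55 × 10.96) = -50.84 / 83.9840 ≈ -0.6054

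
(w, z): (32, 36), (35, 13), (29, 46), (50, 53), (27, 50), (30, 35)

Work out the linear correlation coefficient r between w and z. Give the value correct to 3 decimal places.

0.176

n = 6, Σw = 203, Σz = 233, Σw² = 7219, Σz² = 10115, Σwz = 7991
nΣwz − ΣwΣz = 47946 − 47299 = 647
nΣw² − (Σw)² = 43314 − 41209 = 2105; nΣz² − (Σz)² = 60690 − 54289 = 6401
r = 647 / √(2105 × 6401) = 647 / 3670.7091 ≈ 0.176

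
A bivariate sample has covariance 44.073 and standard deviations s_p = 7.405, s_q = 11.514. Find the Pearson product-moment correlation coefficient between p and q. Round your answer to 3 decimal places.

0.517

r = Cov(p,q) / (s_p · s_q) = 44.073 / (7.405 × 11.514)
  = 44.073 / 85.2612 ≈ 0.517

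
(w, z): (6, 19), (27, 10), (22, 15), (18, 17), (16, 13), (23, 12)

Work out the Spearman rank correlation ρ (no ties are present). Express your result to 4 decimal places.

-0.8286

Rank w: 1, 6, 4, 3, 2, 5
Rank z: 6, 1, 4, 5, 3, 2
d = rank(w) − rank(z): -5, 5, 0, -2, -1, 3; Σd² = 64
ρ = 1 − 6Σd² / [n(n²−1)] = 1 − 6×64 / (6×35) = 1 − 384/210 ≈ -0.8286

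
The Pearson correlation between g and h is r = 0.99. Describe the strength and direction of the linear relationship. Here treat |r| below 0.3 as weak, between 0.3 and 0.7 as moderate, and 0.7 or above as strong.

r = 0.99 > 0 so the relationship is positive.
|r| = 0.99, which falls in the strong range.

strong positive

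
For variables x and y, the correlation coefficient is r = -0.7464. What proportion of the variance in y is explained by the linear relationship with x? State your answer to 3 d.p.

0.557

r² = (-0.7464)² = 0.557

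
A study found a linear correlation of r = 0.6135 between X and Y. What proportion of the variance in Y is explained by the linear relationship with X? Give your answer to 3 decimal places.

0.376

r² = (0.6135)² = 0.376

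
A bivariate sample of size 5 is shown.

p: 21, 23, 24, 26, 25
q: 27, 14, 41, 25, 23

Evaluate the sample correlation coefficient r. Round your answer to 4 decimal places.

n = 5, Σp = 119, Σq = 130, Σp² = 2847, Σq² = 3760, Σpq = 3098
nΣpq − ΣpΣq = 15490 − 15470 = 20
nΣp² − (Σp)² = 14235 − 14161 = 74; nΣq² − (Σq)² = 18800 − 16900 = 1900
r = 20 / √(74 × 1900) = 20 / 374.9667 ≈ 0.0533

0.0533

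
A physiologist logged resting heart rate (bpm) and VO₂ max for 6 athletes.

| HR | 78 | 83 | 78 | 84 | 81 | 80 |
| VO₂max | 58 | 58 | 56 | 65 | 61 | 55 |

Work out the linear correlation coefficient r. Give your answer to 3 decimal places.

n = 6, Σx = 484, Σy = 353, Σx² = 39074, Σy² = 20835, Σxy = 28507
nΣxy − ΣxΣy = 171042 − 170852 = 190
nΣx² − (Σx)² = 234444 − 234256 = 188; nΣy² − (Σy)² = 125010 − 124609 = 401
r = 190 / √(188 × 401) = 190 / 274.5688 ≈ 0.692

0.692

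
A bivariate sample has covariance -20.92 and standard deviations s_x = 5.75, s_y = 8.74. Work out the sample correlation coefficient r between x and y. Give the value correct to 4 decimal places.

r = Cov(x,y) / (s_x · s_y) = -20.92 / (5.75 × 8.74)
  = -20.92 / 50.2550 ≈ -0.4163

-0.4163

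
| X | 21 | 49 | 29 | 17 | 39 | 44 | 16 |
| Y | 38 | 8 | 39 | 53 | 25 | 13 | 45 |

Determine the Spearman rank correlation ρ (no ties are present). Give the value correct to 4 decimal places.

Rank X: 3, 7, 4, 2, 5, 6, 1
Rank Y: 4, 1, 5, 7, 3, 2, 6
d = rank(X) − rank(Y): -1, 6, -1, -5, 2, 4, -5; Σd² = 108
ρ = 1 − 6Σd² / [n(n²−1)] = 1 − 6×108 / (7×48) = 1 − 648/336 ≈ -0.9286

-0.9286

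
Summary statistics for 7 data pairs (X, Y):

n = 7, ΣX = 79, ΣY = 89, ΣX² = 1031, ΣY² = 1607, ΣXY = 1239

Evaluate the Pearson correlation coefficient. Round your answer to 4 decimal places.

0.9111

r = (nΣXY − ΣXΣY) / √[(nΣX² − (ΣX)²)(nΣY² − (ΣY)²)]
Numerator: 7×1239 − 79×89 = 1642
Denominator: √[(7217 − 6241)(11249 − 7921)] = √[976 × 3328] = 1802.2564
r = 1642 / 1802.2564 ≈ 0.9111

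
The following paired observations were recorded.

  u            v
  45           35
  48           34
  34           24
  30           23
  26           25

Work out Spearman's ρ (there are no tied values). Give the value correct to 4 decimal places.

0.6000

Rank u: 4, 5, 3, 2, 1
Rank v: 5, 4, 2, 1, 3
d = rank(u) − rank(v): -1, 1, 1, 1, -2; Σd² = 8
ρ = 1 − 6Σd² / [n(n²−1)] = 1 − 6×8 / (5×24) = 1 − 48/120 ≈ 0.6000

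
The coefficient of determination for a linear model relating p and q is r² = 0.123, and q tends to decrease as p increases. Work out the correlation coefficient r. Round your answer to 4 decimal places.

-0.3507

|r| = √0.123 = 0.3507
The association is negative, so r = −0.3507.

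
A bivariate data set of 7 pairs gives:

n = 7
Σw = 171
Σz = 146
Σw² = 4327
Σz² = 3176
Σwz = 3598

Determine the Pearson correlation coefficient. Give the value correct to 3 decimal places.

r = (nΣwz − ΣwΣz) / √[(nΣw² − (Σw)²)(nΣz² − (Σz)²)]
Numerator: 7×3598 − 171×146 = 220
Denominator: √[(30289 − 29241)(22232 − 21316)] = √[1048 × 916] = 979.7796
r = 220 / 979.7796 ≈ 0.225

0.225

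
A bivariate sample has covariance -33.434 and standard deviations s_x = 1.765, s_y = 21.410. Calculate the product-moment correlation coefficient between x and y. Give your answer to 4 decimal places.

r = Cov(x,y) / (s_x · s_y) = -33.434 / (1.765 × 21.410)
  = -33.434 / 37.7886 ≈ -0.8848

-0.8848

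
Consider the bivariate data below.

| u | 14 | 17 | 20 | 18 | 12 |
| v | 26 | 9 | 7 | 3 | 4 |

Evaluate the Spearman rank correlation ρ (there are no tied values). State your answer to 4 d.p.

-0.2000

Rank u: 2, 3, 5, 4, 1
Rank v: 5, 4, 3, 1, 2
d = rank(u) − rank(v): -3, -1, 2, 3, -1; Σd² = 24
ρ = 1 − 6Σd² / [n(n²−1)] = 1 − 6×24 / (5×24) = 1 − 144/120 ≈ -0.2000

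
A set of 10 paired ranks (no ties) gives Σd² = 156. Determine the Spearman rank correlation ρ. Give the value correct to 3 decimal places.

0.055

ρ = 1 − 6Σd² / [n(n²−1)] = 1 − 6×156 / (10×99)
  = 1 − 936/990 = 1 − 0.9455 ≈ 0.055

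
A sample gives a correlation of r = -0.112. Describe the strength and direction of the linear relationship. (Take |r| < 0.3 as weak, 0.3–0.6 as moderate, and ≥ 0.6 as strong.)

r = -0.112 < 0 so the relationship is negative.
|r| = 0.112, which falls in the weak range.

weak negative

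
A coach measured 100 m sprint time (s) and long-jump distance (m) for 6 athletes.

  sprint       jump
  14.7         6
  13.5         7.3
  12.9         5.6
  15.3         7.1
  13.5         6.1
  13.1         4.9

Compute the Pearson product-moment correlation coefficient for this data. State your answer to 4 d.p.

0.5388

n = 6, Σx = 83, Σy = 37, Σx² = 1152.7, Σy² = 232.28, Σxy = 514.16
nΣxy − ΣxΣy = 3084.96 − 3071 = 13.96
nΣx² − (Σx)² = 6916.2 − 6889 = 27.2; nΣy² − (Σy)² = 1393.68 − 1369 = 24.68
r = 13.96 / √(27.2 × 24.68) = 13.96 / 25.9094 ≈ 0.5388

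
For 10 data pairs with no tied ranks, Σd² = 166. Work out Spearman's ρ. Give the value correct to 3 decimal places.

ρ = 1 − 6Σd² / [n(n²−1)] = 1 − 6×166 / (10×99)
  = 1 − 996/990 = 1 − 1.0061 ≈ -0.006

-0.006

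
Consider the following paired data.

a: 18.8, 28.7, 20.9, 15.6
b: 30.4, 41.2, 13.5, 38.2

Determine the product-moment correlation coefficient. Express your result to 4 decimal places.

n = 4, Σa = 84, Σb = 123.3, Σa² = 1857.3, Σb² = 4263.09, Σab = 2632.03
nΣab − ΣaΣb = 10528.12 − 10357.2 = 170.92
nΣa² − (Σa)² = 7429.2 − 7056 = 373.2; nΣb² − (Σb)² = 17052.36 − 15202.89 = 1849.47
r = 170.92 / √(373.2 × 1849.47) = 170.92 / 830.7961 ≈ 0.2057

0.2057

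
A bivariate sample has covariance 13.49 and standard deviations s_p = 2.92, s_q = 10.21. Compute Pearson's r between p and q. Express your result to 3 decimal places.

r = Cov(p,q) / (s_p · s_q) = 13.49 / (2.92 × 10.21)
  = 13.49 / 29.8132 ≈ 0.452

0.452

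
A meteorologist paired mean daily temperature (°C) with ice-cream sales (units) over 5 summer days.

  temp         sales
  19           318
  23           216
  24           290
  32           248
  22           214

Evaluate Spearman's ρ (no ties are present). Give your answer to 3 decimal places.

Rank temp: 1, 3, 4, 5, 2
Rank sales: 5, 2, 4, 3, 1
d = rank(temp) − rank(sales): -4, 1, 0, 2, 1; Σd² = 22
ρ = 1 − 6Σd² / [n(n²−1)] = 1 − 6×22 / (5×24) = 1 − 132/120 ≈ -0.100

-0.100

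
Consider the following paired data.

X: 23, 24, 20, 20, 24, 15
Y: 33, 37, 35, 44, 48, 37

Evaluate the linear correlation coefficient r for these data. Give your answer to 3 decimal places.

0.200

n = 6, ΣX = 126, ΣY = 234, ΣX² = 2706, ΣY² = 9292, ΣXY = 4934
nΣXY − ΣXΣY = 29604 − 29484 = 120
nΣX² − (ΣX)² = 16236 − 15876 = 360; nΣY² − (ΣY)² = 55752 − 54756 = 996
r = 120 / √(360 × 996) = 120 / 598.7988 ≈ 0.200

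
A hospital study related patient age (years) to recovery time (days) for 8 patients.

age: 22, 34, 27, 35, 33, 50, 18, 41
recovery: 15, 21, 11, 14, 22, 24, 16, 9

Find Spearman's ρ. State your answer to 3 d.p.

0.095

Rank age: 2, 5, 3, 6, 4, 8, 1, 7
Rank recovery: 4, 6, 2, 3, 7, 8, 5, 1
d = rank(age) − rank(recovery): -2, -1, 1, 3, -3, 0, -4, 6; Σd² = 76
ρ = 1 − 6Σd² / [n(n²−1)] = 1 − 6×76 / (8×63) = 1 − 456/504 ≈ 0.095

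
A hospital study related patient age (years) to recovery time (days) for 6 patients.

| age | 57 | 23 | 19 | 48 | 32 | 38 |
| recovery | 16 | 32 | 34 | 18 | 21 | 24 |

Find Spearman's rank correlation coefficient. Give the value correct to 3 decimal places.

-0.943

Rank age: 6, 2, 1, 5, 3, 4
Rank recovery: 1, 5, 6, 2, 3, 4
d = rank(age) − rank(recovery): 5, -3, -5, 3, 0, 0; Σd² = 68
ρ = 1 − 6Σd² / [n(n²−1)] = 1 − 6×68 / (6×35) = 1 − 408/210 ≈ -0.943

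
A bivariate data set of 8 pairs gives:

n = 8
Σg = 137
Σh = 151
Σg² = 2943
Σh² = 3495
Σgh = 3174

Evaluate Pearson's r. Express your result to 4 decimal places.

r = (nΣgh − ΣgΣh) / √[(nΣg² − (Σg)²)(nΣh² − (Σh)²)]
Numerator: 8×3174 − 137×151 = 4705
Denominator: √[(23544 − 18769)(27960 − 22801)] = √[4775 × 5159] = 4963.2877
r = 4705 / 4963.2877 ≈ 0.9480

0.9480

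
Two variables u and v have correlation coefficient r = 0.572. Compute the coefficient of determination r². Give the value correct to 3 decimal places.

r² = (0.572)² = 0.327

0.327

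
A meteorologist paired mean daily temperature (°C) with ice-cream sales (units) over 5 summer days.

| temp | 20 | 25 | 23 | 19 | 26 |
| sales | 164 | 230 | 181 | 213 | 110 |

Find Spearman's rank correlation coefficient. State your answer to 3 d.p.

-0.300

Rank temp: 2, 4, 3, 1, 5
Rank sales: 2, 5, 3, 4, 1
d = rank(temp) − rank(sales): 0, -1, 0, -3, 4; Σd² = 26
ρ = 1 − 6Σd² / [n(n²−1)] = 1 − 6×26 / (5×24) = 1 − 156/120 ≈ -0.300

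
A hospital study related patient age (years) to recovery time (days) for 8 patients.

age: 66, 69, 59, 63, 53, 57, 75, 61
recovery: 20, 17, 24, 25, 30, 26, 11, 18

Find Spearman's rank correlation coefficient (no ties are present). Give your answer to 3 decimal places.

Rank age: 6, 7, 3, 5, 1, 2, 8, 4
Rank recovery: 4, 2, 5, 6, 8, 7, 1, 3
d = rank(age) − rank(recovery): 2, 5, -2, -1, -7, -5, 7, 1; Σd² = 158
ρ = 1 − 6Σd² / [n(n²−1)] = 1 − 6×158 / (8×63) = 1 − 948/504 ≈ -0.881

-0.881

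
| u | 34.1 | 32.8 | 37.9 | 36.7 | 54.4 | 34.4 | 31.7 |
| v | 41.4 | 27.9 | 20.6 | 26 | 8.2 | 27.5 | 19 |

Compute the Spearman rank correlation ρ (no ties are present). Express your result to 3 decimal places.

-0.429

Rank u: 3, 2, 6, 5, 7, 4, 1
Rank v: 7, 6, 3, 4, 1, 5, 2
d = rank(u) − rank(v): -4, -4, 3, 1, 6, -1, -1; Σd² = 80
ρ = 1 − 6Σd² / [n(n²−1)] = 1 − 6×80 / (7×48) = 1 − 480/336 ≈ -0.429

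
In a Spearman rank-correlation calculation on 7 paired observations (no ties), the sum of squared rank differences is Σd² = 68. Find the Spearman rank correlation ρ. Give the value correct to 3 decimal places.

ρ = 1 − 6Σd² / [n(n²−1)] = 1 − 6×68 / (7×48)
  = 1 − 408/336 = 1 − 1.2143 ≈ -0.214

-0.214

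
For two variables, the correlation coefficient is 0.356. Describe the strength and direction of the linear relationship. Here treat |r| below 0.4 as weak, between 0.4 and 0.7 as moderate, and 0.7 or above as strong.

weak positive

r = 0.356 > 0 so the relationship is positive.
|r| = 0.356, which falls in the weak range.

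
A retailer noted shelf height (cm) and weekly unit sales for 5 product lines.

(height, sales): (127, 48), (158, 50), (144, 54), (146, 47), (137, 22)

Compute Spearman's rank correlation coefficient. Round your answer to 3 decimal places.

Rank height: 1, 5, 3, 4, 2
Rank sales: 3, 4, 5, 2, 1
d = rank(height) − rank(sales): -2, 1, -2, 2, 1; Σd² = 14
ρ = 1 − 6Σd² / [n(n²−1)] = 1 − 6×14 / (5×24) = 1 − 84/120 ≈ 0.300

0.300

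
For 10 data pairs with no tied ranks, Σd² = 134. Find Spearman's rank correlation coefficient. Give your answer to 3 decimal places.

0.188

ρ = 1 − 6Σd² / [n(n²−1)] = 1 − 6×134 / (10×99)
  = 1 − 804/990 = 1 − 0.8121 ≈ 0.188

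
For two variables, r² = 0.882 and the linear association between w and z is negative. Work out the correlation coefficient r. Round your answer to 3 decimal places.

-0.939

|r| = √0.882 = 0.939
The association is negative, so r = −0.939.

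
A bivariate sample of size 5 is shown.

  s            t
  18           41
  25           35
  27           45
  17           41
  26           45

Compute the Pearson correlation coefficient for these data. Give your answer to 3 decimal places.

0.217

n = 5, Σs = 113, Σt = 207, Σs² = 2643, Σt² = 8637, Σst = 4695
nΣst − ΣsΣt = 23475 − 23391 = 84
nΣs² − (Σs)² = 13215 − 12769 = 446; nΣt² − (Σt)² = 43185 − 42849 = 336
r = 84 / √(446 × 336) = 84 / 387.1124 ≈ 0.217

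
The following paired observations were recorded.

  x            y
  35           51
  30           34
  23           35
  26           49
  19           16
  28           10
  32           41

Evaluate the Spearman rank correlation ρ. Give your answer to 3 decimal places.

0.500

Rank x: 7, 5, 2, 3, 1, 4, 6
Rank y: 7, 3, 4, 6, 2, 1, 5
d = rank(x) − rank(y): 0, 2, -2, -3, -1, 3, 1; Σd² = 28
ρ = 1 − 6Σd² / [n(n²−1)] = 1 − 6×28 / (7×48) = 1 − 168/336 ≈ 0.500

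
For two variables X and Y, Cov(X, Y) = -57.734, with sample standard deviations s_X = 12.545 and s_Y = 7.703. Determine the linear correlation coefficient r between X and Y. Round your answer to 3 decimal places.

r = Cov(X,Y) / (s_X · s_Y) = -57.734 / (12.545 × 7.703)
  = -57.734 / 96.6341 ≈ -0.597

-0.597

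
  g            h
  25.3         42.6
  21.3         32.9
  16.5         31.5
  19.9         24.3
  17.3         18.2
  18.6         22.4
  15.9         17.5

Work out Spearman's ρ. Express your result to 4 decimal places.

0.7857

Rank g: 7, 6, 2, 5, 3, 4, 1
Rank h: 7, 6, 5, 4, 2, 3, 1
d = rank(g) − rank(h): 0, 0, -3, 1, 1, 1, 0; Σd² = 12
ρ = 1 − 6Σd² / [n(n²−1)] = 1 − 6×12 / (7×48) = 1 − 72/336 ≈ 0.7857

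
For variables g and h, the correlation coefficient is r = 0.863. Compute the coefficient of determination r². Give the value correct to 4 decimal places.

0.7448

r² = (0.863)² = 0.7448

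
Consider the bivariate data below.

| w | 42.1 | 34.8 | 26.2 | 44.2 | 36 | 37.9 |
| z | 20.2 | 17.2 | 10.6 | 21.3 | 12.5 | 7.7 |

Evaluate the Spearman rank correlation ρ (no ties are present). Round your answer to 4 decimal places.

0.6000

Rank w: 5, 2, 1, 6, 3, 4
Rank z: 5, 4, 2, 6, 3, 1
d = rank(w) − rank(z): 0, -2, -1, 0, 0, 3; Σd² = 14
ρ = 1 − 6Σd² / [n(n²−1)] = 1 − 6×14 / (6×35) = 1 − 84/210 ≈ 0.6000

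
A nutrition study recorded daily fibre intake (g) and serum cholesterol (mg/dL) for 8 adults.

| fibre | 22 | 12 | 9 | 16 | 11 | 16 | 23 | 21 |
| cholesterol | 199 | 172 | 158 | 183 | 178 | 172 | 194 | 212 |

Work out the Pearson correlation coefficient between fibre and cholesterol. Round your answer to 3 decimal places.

0.865

n = 8, Σx = 130, Σy = 1468, Σx² = 2312, Σy² = 271486, Σxy = 24416
nΣxy − ΣxΣy = 195328 − 190840 = 4488
nΣx² − (Σx)² = 18496 − 16900 = 1596; nΣy² − (Σy)² = 2171888 − 2155024 = 16864
r = 4488 / √(1596 × 16864) = 4488 / 5187.9614 ≈ 0.865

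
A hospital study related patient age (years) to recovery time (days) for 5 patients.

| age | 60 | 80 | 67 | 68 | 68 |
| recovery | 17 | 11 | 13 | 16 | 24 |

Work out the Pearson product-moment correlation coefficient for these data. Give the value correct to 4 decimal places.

n = 5, Σx = 343, Σy = 81, Σx² = 23737, Σy² = 1411, Σxy = 5491
nΣxy − ΣxΣy = 27455 − 27783 = -328
nΣx² − (Σx)² = 118685 − 117649 = 1036; nΣy² − (Σy)² = 7055 − 6561 = 494
r = -328 / √(1036 × 494) = -328 / 715.3908 ≈ -0.4585

-0.4585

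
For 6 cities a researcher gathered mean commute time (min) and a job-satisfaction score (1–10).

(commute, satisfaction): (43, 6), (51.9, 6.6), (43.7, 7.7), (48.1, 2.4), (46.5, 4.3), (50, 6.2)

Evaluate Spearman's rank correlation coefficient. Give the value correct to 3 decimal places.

0.086

Rank commute: 1, 6, 2, 4, 3, 5
Rank satisfaction: 3, 5, 6, 1, 2, 4
d = rank(commute) − rank(satisfaction): -2, 1, -4, 3, 1, 1; Σd² = 32
ρ = 1 − 6Σd² / [n(n²−1)] = 1 − 6×32 / (6×35) = 1 − 192/210 ≈ 0.086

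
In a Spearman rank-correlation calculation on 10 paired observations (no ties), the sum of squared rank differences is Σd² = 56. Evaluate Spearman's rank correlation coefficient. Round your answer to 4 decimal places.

0.6606

ρ = 1 − 6Σd² / [n(n²−1)] = 1 − 6×56 / (10×99)
  = 1 − 336/990 = 1 − 0.33939 ≈ 0.6606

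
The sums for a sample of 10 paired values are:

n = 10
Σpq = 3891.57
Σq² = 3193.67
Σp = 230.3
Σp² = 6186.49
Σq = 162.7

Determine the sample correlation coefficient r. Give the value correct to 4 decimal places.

r = (nΣpq − ΣpΣq) / √[(nΣp² − (Σp)²)(nΣq² − (Σq)²)]
Numerator: 10×3891.57 − 230.3×162.7 = 1445.89
Denominator: √[(61864.9 − 53038.09)(31936.7 − 26471.29)] = √[8826.81 × 5465.41] = 6945.6559
r = 1445.89 / 6945.6559 ≈ 0.2082

0.2082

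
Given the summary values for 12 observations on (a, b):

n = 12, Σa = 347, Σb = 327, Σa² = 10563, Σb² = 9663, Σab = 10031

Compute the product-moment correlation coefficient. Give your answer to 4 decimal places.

0.9120

r = (nΣab − ΣaΣb) / √[(nΣa² − (Σa)²)(nΣb² − (Σb)²)]
Numerator: 12×10031 − 347×327 = 6903
Denominator: √[(126756 − 120409)(115956 − 106929)] = √[6347 × 9027] = 7569.3044
r = 6903 / 7569.3044 ≈ 0.9120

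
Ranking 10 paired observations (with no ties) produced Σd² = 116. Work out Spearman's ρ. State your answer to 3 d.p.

ρ = 1 − 6Σd² / [n(n²−1)] = 1 − 6×116 / (10×99)
  = 1 − 696/990 = 1 − 0.7030 ≈ 0.297

0.297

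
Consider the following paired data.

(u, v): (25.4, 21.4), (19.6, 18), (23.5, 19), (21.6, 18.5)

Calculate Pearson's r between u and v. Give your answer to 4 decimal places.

0.9136

n = 4, Σu = 90.1, Σv = 76.9, Σu² = 2048.13, Σv² = 1485.21, Σuv = 1742.46
nΣuv − ΣuΣv = 6969.84 − 6928.69 = 41.15
nΣu² − (Σu)² = 8192.52 − 8118.01 = 74.51; nΣv² − (Σv)² = 5940.84 − 5913.61 = 27.23
r = 41.15 / √(74.51 × 27.23) = 41.15 / 45.0434 ≈ 0.9136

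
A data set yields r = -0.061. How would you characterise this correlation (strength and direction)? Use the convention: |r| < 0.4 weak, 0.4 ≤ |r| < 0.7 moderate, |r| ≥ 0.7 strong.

weak negative

r = -0.061 < 0 so the relationship is negative.
|r| = 0.061, which falls in the weak range.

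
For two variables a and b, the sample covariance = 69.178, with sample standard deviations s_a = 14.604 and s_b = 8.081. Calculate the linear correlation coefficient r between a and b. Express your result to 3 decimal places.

0.586

r = Cov(a,b) / (s_a · s_b) = 69.178 / (14.604 × 8.081)
  = 69.178 / 118.0149 ≈ 0.586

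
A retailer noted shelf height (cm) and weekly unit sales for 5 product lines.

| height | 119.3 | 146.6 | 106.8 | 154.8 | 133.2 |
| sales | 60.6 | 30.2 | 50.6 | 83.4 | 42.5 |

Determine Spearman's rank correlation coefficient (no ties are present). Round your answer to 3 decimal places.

0.100

Rank height: 2, 4, 1, 5, 3
Rank sales: 4, 1, 3, 5, 2
d = rank(height) − rank(sales): -2, 3, -2, 0, 1; Σd² = 18
ρ = 1 − 6Σd² / [n(n²−1)] = 1 − 6×18 / (5×24) = 1 − 108/120 ≈ 0.100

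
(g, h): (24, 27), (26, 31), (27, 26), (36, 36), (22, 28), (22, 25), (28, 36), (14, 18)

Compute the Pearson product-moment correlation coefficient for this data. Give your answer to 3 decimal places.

0.883

n = 8, Σg = 199, Σh = 227, Σg² = 5225, Σh² = 6691, Σgh = 5878
nΣgh − ΣgΣh = 47024 − 45173 = 1851
nΣg² − (Σg)² = 41800 − 39601 = 2199; nΣh² − (Σh)² = 53528 − 51529 = 1999
r = 1851 / √(2199 × 1999) = 1851 / 2096.6166 ≈ 0.883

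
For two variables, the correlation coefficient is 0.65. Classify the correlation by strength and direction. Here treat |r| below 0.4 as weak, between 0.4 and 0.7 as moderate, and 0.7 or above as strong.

r = 0.65 > 0 so the relationship is positive.
|r| = 0.65, which falls in the moderate range.

moderate positive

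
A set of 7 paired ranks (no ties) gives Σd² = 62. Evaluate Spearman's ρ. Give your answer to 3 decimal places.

-0.107

ρ = 1 − 6Σd² / [n(n²−1)] = 1 − 6×62 / (7×48)
  = 1 − 372/336 = 1 − 1.1071 ≈ -0.107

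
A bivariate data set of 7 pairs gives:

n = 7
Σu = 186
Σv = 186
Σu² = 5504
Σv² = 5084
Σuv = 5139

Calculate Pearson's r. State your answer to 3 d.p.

0.697

r = (nΣuv − ΣuΣv) / √[(nΣu² − (Σu)²)(nΣv² − (Σv)²)]
Numerator: 7×5139 − 186×186 = 1377
Denominator: √[(38528 − 34596)(35588 − 34596)] = √[3932 × 992] = 1974.9795
r = 1377 / 1974.9795 ≈ 0.697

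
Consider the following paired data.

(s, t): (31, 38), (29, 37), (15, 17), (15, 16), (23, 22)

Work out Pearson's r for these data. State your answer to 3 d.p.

n = 5, Σs = 113, Σt = 130, Σs² = 2781, Σt² = 3842, Σst = 3252
nΣst − ΣsΣt = 16260 − 14690 = 1570
nΣs² − (Σs)² = 13905 − 12769 = 1136; nΣt² − (Σt)² = 19210 − 16900 = 2310
r = 1570 / √(1136 × 2310) = 1570 / 1619.9259 ≈ 0.969

0.969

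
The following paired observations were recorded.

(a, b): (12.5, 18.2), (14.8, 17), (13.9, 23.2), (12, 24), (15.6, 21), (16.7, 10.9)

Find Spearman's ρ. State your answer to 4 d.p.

-0.7143

Rank a: 2, 4, 3, 1, 5, 6
Rank b: 3, 2, 5, 6, 4, 1
d = rank(a) − rank(b): -1, 2, -2, -5, 1, 5; Σd² = 60
ρ = 1 − 6Σd² / [n(n²−1)] = 1 − 6×60 / (6×35) = 1 − 360/210 ≈ -0.7143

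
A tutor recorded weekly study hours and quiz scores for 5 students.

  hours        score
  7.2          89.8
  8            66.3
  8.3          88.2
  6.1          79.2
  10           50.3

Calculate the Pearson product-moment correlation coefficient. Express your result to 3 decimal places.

n = 5, Σx = 39.6, Σy = 373.8, Σx² = 321.94, Σy² = 29041.7, Σxy = 2895.14
nΣxy − ΣxΣy = 14475.7 − 14802.48 = -326.78
nΣx² − (Σx)² = 1609.7 − 1568.16 = 41.54; nΣy² − (Σy)² = 145208.5 − 139726.44 = 5482.06
r = -326.78 / √(41.54 × 5482.06) = -326.78 / 477.2052 ≈ -0.685

-0.685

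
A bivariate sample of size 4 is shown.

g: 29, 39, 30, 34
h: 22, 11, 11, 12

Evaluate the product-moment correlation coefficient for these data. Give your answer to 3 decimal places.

-0.589

n = 4, Σg = 132, Σh = 56, Σg² = 4418, Σh² = 870, Σgh = 1805
nΣgh − ΣgΣh = 7220 − 7392 = -172
nΣg² − (Σg)² = 17672 − 17424 = 248; nΣh² − (Σh)² = 3480 − 3136 = 344
r = -172 / √(248 × 344) = -172 / 292.0822 ≈ -0.589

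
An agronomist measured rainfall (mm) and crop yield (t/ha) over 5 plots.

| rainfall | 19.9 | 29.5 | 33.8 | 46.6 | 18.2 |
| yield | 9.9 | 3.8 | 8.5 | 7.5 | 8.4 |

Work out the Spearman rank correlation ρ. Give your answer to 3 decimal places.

-0.300

Rank rainfall: 2, 3, 4, 5, 1
Rank yield: 5, 1, 4, 2, 3
d = rank(rainfall) − rank(yield): -3, 2, 0, 3, -2; Σd² = 26
ρ = 1 − 6Σd² / [n(n²−1)] = 1 − 6×26 / (5×24) = 1 − 156/120 ≈ -0.300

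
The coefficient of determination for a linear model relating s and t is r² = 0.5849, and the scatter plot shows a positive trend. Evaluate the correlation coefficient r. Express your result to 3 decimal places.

|r| = √0.5849 = 0.765
The association is positive, so r = 0.765.

0.765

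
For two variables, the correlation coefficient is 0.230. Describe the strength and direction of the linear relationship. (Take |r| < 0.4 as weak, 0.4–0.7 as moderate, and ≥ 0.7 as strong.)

r = 0.230 > 0 so the relationship is positive.
|r| = 0.230, which falls in the weak range.

weak positive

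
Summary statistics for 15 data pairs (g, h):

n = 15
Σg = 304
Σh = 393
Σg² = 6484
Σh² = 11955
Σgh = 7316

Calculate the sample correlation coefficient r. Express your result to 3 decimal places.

r = (nΣgh − ΣgΣh) / √[(nΣg² − (Σg)²)(nΣh² − (Σh)²)]
Numerator: 15×7316 − 304×393 = -9732
Denominator: √[(97260 − 92416)(179325 − 154449)] = √[4844 × 24876] = 10977.2193
r = -9732 / 10977.2193 ≈ -0.887

-0.887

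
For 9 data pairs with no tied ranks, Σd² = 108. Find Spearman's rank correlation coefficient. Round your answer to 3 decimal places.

ρ = 1 − 6Σd² / [n(n²−1)] = 1 − 6×108 / (9×80)
  = 1 − 648/720 = 1 − 0.9000 ≈ 0.100

0.100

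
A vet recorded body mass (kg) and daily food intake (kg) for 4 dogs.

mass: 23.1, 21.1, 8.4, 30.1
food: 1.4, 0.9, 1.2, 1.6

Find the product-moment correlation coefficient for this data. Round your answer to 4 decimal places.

n = 4, Σx = 82.7, Σy = 5.1, Σx² = 1955.39, Σy² = 6.77, Σxy = 109.57
nΣxy − ΣxΣy = 438.28 − 421.77 = 16.51
nΣx² − (Σx)² = 7821.56 − 6839.29 = 982.27; nΣy² − (Σy)² = 27.08 − 26.01 = 1.07
r = 16.51 / √(982.27 × 1.07) = 16.51 / 32.4196 ≈ 0.5093

0.5093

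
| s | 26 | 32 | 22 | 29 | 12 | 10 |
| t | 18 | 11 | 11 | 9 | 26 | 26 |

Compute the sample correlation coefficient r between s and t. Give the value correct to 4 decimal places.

n = 6, Σs = 131, Σt = 101, Σs² = 3269, Σt² = 1999, Σst = 1895
nΣst − ΣsΣt = 11370 − 13231 = -1861
nΣs² − (Σs)² = 19614 − 17161 = 2453; nΣt² − (Σt)² = 11994 − 10201 = 1793
r = -1861 / √(2453 × 1793) = -1861 / 2097.1955 ≈ -0.8874

-0.8874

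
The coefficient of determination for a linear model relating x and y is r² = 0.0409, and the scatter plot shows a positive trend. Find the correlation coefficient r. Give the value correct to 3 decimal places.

|r| = √0.0409 = 0.202
The association is positive, so r = 0.202.

0.202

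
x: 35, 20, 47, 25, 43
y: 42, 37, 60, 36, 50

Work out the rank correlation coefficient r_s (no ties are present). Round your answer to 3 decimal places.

Rank x: 3, 1, 5, 2, 4
Rank y: 3, 2, 5, 1, 4
d = rank(x) − rank(y): 0, -1, 0, 1, 0; Σd² = 2
ρ = 1 − 6Σd² / [n(n²−1)] = 1 − 6×2 / (5×24) = 1 − 12/120 ≈ 0.900

0.900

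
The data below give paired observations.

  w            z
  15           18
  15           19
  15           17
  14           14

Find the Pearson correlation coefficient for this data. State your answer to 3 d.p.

n = 4, Σw = 59, Σz = 68, Σw² = 871, Σz² = 1170, Σwz = 1006
nΣwz − ΣwΣz = 4024 − 4012 = 12
nΣw² − (Σw)² = 3484 − 3481 = 3; nΣz² − (Σz)² = 4680 − 4624 = 56
r = 12 / √(3 × 56) = 12 / 12.9615 ≈ 0.926

0.926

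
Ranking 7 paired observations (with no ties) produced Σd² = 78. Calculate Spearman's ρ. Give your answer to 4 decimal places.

-0.3929

ρ = 1 − 6Σd² / [n(n²−1)] = 1 − 6×78 / (7×48)
  = 1 − 468/336 = 1 − 1.39286 ≈ -0.3929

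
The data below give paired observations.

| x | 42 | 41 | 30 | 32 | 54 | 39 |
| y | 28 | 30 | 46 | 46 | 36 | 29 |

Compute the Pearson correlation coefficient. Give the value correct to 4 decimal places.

n = 6, Σx = 238, Σy = 215, Σx² = 9806, Σy² = 8053, Σxy = 8333
nΣxy − ΣxΣy = 49998 − 51170 = -1172
nΣx² − (Σx)² = 58836 − 56644 = 2192; nΣy² − (Σy)² = 48318 − 46225 = 2093
r = -1172 / √(2192 × 2093) = -1172 / 2141.9281 ≈ -0.5472

-0.5472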